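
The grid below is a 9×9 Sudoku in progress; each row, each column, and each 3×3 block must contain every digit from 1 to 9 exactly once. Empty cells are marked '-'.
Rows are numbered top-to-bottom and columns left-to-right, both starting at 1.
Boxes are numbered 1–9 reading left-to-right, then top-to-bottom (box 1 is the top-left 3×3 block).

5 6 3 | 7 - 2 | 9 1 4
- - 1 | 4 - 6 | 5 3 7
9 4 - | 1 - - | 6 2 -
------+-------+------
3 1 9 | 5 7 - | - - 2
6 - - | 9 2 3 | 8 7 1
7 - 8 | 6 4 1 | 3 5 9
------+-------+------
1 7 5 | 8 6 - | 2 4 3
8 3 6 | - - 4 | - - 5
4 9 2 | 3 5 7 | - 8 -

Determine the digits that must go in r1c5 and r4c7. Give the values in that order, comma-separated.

8,4

For r1c5:
  Row 1 already contains {1, 2, 3, 4, 5, 6, 7, 9}.
  Column 5 already contains {2, 4, 5, 6, 7}.
  Its 3×3 block (box 2) already contains {1, 2, 4, 6, 7}.
  The only value from 1–9 not eliminated is 8, so r1c5 = 8.
For r4c7:
  Row 4 already contains {1, 2, 3, 5, 7, 9}.
  Column 7 already contains {2, 3, 5, 6, 8, 9}.
  Its 3×3 block (box 6) already contains {1, 2, 3, 5, 7, 8, 9}.
  The only value from 1–9 not eliminated is 4, so r4c7 = 4.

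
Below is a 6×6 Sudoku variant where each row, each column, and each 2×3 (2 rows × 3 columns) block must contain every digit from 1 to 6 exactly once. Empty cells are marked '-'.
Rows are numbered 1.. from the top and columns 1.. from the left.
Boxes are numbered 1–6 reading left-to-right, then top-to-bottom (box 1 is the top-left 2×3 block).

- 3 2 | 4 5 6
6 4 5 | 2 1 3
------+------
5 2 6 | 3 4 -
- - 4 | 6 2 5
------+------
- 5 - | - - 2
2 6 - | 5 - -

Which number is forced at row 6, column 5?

3

Row 6 already contains {2, 5, 6}.
Column 5 already contains {1, 2, 4, 5}.
Its 2×3 block (box 6) already contains {2, 5}.
The only value from 1–6 not eliminated is 3, so row 6, column 5 = 3.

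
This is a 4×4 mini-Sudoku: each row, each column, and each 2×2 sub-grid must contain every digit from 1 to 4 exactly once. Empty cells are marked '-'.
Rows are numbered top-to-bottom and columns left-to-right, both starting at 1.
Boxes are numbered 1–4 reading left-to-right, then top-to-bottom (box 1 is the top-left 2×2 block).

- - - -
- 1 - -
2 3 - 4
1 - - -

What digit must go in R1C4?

1

Cell R1C4 itself could take any of {1, 2, 3} by direct elimination.
Consider where 1 can go in column 4.
R2C4 is out (row 2 already has a 1).
R4C4 is out (row 4 already has a 1).
So the only cell in column 4 that can hold 1 is R1C4.
Therefore R1C4 = 1.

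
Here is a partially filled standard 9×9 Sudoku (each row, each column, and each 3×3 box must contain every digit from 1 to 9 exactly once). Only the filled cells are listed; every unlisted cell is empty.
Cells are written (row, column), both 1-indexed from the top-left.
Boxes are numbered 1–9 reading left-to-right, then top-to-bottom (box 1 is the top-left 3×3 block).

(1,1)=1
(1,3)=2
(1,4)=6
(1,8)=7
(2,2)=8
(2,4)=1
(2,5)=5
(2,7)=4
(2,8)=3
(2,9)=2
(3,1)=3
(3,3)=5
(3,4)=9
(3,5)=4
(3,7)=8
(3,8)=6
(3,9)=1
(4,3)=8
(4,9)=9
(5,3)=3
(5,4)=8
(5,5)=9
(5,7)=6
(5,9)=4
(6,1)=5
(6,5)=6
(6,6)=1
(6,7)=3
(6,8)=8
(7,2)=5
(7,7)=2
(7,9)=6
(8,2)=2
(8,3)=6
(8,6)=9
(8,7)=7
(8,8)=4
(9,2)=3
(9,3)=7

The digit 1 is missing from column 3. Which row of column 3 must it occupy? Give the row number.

7

Consider where 1 can go in column 3.
(2,3) is out (row 2 already has a 1).
(6,3) is out (row 6 already has a 1).
So the only cell in column 3 that can hold 1 is (7,3).
That is row 7.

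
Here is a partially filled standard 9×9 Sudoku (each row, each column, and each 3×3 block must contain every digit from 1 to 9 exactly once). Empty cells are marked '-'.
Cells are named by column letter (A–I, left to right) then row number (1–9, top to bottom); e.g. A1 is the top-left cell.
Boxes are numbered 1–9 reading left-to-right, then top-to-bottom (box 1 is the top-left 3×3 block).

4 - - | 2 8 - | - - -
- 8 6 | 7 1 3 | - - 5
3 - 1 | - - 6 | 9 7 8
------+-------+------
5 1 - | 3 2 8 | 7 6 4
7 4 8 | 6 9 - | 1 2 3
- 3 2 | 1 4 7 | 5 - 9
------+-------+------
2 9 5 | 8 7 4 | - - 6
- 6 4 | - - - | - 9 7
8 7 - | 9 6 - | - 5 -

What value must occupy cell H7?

Cell H7 itself could take any of {1, 3} by direct elimination.
Consider where 1 can go in row 7.
G7 is out (column G already has a 1).
So the only cell in row 7 that can hold 1 is H7.
Therefore H7 = 1.

1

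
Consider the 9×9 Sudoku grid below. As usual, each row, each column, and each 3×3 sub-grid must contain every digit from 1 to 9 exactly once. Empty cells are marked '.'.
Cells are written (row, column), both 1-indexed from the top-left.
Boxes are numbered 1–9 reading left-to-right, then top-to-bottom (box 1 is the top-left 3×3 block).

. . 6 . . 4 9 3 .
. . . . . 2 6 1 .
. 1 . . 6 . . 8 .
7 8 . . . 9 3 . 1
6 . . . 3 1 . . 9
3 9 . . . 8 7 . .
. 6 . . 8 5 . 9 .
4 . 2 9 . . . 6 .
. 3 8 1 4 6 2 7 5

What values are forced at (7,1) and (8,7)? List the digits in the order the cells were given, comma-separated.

1,1

For (7,1):
  Row 7 already contains {5, 6, 8, 9}.
  Column 1 already contains {3, 4, 6, 7}.
  Its 3×3 block (box 7) already contains {2, 3, 4, 6, 8}.
  The only value from 1–9 not eliminated is 1, so (7,1) = 1.
For (8,7):
  Consider where 1 can go in row 8.
  (8,2) is out (column 2 already has a 1).
  (8,5) is out (box 8 already has a 1).
  (8,6) is out (column 6 already has a 1).
  (8,9) is out (column 9 already has a 1).
  So the only cell in row 8 that can hold 1 is (8,7).
  So (8,7) = 1.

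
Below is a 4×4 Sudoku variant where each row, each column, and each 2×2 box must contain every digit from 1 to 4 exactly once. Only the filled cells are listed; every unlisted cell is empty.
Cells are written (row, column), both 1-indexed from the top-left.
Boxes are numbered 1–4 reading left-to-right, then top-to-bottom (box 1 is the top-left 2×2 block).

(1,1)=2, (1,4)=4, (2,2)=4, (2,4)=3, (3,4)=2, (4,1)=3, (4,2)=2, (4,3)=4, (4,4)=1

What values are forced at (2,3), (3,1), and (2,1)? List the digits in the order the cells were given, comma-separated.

2,4,1

For (2,3):
  Consider where 2 can go in box 2.
  (1,3) is out (row 1 already has a 2).
  So the only cell in box 2 that can hold 2 is (2,3).
  So (2,3) = 2.
For (3,1):
  Consider where 4 can go in column 1.
  (2,1) is out (row 2 already has a 4).
  So the only cell in column 1 that can hold 4 is (3,1).
  So (3,1) = 4.
For (2,1):
  Row 2 already contains {3, 4}.
  Column 1 already contains {2, 3}.
  Its 2×2 block (box 1) already contains {2, 4}.
  The only value from 1–4 not eliminated is 1, so (2,1) = 1.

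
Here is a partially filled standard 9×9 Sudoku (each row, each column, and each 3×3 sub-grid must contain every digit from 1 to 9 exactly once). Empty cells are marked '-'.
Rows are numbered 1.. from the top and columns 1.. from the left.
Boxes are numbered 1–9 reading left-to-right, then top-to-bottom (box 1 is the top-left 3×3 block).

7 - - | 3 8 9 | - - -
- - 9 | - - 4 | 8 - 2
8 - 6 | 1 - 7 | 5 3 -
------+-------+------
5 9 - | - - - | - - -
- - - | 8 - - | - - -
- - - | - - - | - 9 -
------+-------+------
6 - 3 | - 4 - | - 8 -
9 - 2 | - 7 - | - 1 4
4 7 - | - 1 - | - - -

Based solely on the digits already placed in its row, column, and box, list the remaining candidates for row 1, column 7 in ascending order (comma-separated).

1,4,6

Row 1 already contains {3, 7, 8, 9}.
Column 7 already contains {5, 8}.
Its 3×3 block (box 3) already contains {2, 3, 5, 8}.
Removing those from 1–9 leaves {1, 4, 6} as the candidates for row 1, column 7.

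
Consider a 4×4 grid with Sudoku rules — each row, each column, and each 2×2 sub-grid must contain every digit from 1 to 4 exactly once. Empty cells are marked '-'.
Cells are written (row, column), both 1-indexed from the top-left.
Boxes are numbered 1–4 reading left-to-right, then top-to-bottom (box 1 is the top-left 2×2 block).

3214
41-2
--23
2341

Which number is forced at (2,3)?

Row 2 already contains {1, 2, 4}.
Column 3 already contains {1, 2, 4}.
Its 2×2 block (box 2) already contains {1, 2, 4}.
The only value from 1–4 not eliminated is 3, so (2,3) = 3.

3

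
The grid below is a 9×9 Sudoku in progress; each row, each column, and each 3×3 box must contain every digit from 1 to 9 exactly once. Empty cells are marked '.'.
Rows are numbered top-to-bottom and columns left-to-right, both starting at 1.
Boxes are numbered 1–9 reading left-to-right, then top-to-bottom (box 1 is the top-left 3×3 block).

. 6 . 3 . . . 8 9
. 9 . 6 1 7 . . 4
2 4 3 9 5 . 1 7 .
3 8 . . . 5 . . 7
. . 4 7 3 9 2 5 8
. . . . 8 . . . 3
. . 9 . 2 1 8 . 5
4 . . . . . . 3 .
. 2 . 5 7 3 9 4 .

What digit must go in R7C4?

4

Row 7 already contains {1, 2, 5, 8, 9}.
Column 4 already contains {3, 5, 6, 7, 9}.
Its 3×3 block (box 8) already contains {1, 2, 3, 5, 7}.
The only value from 1–9 not eliminated is 4, so R7C4 = 4.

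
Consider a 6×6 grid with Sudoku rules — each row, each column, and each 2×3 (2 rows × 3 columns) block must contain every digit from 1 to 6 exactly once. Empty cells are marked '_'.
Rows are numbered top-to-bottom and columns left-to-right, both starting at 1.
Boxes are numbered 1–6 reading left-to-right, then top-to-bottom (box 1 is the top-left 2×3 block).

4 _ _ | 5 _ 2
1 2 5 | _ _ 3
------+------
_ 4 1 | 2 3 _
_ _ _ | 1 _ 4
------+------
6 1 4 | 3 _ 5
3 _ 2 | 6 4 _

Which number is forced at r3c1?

Row 3 already contains {1, 2, 3, 4}.
Column 1 already contains {1, 3, 4, 6}.
Its 2×3 block (box 3) already contains {1, 4}.
The only value from 1–6 not eliminated is 5, so r3c1 = 5.

5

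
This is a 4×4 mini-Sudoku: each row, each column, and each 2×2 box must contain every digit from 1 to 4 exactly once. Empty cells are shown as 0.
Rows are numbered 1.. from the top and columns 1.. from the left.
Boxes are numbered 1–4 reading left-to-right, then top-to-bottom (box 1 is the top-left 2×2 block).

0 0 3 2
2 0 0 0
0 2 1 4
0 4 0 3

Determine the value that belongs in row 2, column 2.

3

Cell row 2, column 2 itself could take any of {1, 3} by direct elimination.
Consider where 3 can go in row 2.
row 2, column 3 is out (column 3 already has a 3).
row 2, column 4 is out (column 4 already has a 3).
So the only cell in row 2 that can hold 3 is row 2, column 2.
Therefore row 2, column 2 = 3.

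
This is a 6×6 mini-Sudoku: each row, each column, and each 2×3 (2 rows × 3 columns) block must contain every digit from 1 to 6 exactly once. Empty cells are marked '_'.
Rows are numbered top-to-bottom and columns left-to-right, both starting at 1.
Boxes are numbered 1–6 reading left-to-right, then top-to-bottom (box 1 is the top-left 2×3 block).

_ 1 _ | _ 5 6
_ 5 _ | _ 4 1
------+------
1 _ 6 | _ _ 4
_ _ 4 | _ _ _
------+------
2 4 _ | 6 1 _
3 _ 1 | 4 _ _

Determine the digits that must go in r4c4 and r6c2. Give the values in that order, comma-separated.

1,6

For r4c4:
  Consider where 1 can go in box 4.
  r3c4 is out (row 3 already has a 1).
  r3c5 is out (row 3 already has a 1).
  r4c5 is out (column 5 already has a 1).
  r4c6 is out (column 6 already has a 1).
  So the only cell in box 4 that can hold 1 is r4c4.
  So r4c4 = 1.
For r6c2:
  Row 6 already contains {1, 3, 4}.
  Column 2 already contains {1, 4, 5}.
  Its 2×3 block (box 5) already contains {1, 2, 3, 4}.
  The only value from 1–6 not eliminated is 6, so r6c2 = 6.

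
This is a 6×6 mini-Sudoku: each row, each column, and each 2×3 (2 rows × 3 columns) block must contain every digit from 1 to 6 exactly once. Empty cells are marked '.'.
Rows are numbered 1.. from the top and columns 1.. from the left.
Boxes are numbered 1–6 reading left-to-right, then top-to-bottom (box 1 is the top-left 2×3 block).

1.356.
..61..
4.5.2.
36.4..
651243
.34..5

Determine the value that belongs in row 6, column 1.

Row 6 already contains {3, 4, 5}.
Column 1 already contains {1, 3, 4, 6}.
Its 2×3 block (box 5) already contains {1, 3, 4, 5, 6}.
The only value from 1–6 not eliminated is 2, so row 6, column 1 = 2.

2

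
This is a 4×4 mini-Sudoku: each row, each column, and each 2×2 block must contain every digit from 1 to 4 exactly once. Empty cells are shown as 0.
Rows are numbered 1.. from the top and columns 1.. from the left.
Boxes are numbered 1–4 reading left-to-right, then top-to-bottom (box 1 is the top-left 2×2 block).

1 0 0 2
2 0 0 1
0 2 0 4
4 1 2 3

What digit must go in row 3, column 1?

3

Row 3 already contains {2, 4}.
Column 1 already contains {1, 2, 4}.
Its 2×2 block (box 3) already contains {1, 2, 4}.
The only value from 1–4 not eliminated is 3, so row 3, column 1 = 3.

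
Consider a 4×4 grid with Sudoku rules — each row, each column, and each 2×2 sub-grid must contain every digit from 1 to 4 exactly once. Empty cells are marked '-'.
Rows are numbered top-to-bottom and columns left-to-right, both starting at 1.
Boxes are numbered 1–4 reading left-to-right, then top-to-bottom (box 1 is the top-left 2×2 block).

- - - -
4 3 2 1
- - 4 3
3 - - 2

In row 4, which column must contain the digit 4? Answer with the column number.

Consider where 4 can go in row 4.
r4c3 is out (column 3 already has a 4).
So the only cell in row 4 that can hold 4 is r4c2.
That is column 2.

2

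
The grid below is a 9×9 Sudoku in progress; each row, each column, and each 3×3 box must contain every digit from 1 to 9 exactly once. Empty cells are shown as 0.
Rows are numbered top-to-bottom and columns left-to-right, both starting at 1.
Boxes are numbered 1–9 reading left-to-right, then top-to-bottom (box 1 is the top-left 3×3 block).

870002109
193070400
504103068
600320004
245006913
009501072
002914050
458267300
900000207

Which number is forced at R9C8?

Cell R9C8 itself could take any of {4, 8} by direct elimination.
Consider where 4 can go in row 9.
R9C2 is out (column 2 already has a 4).
R9C3 is out (column 3 already has a 4).
R9C4 is out (box 8 already has a 4).
R9C5 is out (box 8 already has a 4).
R9C6 is out (column 6 already has a 4).
So the only cell in row 9 that can hold 4 is R9C8.
Therefore R9C8 = 4.

4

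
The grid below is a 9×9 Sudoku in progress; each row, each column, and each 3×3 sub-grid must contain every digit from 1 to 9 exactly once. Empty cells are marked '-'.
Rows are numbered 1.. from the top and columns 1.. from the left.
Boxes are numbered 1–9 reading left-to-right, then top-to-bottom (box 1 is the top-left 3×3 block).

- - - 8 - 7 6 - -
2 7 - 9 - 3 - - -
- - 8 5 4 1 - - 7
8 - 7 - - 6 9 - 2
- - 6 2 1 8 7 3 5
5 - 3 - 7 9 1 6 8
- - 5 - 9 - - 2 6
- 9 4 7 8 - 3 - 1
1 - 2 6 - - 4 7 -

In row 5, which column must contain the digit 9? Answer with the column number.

Consider where 9 can go in row 5.
row 5, column 2 is out (column 2 already has a 9).
So the only cell in row 5 that can hold 9 is row 5, column 1.
That is column 1.

1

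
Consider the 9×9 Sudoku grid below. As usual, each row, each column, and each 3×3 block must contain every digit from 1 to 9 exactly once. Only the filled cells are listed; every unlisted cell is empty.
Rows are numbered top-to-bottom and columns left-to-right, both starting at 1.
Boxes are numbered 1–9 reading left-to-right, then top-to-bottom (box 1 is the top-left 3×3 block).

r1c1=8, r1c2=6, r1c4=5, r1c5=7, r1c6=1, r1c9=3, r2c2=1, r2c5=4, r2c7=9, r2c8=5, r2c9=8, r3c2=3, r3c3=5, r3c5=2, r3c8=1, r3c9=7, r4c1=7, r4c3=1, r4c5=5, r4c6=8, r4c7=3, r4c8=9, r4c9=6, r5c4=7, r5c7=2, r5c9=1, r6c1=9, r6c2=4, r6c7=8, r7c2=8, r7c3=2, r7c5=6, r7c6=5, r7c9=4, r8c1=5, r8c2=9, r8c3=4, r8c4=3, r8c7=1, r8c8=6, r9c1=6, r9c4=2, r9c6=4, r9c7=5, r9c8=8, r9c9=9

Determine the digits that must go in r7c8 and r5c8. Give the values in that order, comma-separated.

3,4

For r7c8:
  Consider where 3 can go in box 9.
  r7c7 is out (column 7 already has a 3).
  r8c9 is out (row 8 already has a 3).
  So the only cell in box 9 that can hold 3 is r7c8.
  So r7c8 = 3.
For r5c8:
  Row 5 already contains {1, 2, 7}.
  Column 8 already contains {1, 5, 6, 8, 9}.
  Its 3×3 block (box 6) already contains {1, 2, 3, 6, 8, 9}.
  The only value from 1–9 not eliminated is 4, so r5c8 = 4.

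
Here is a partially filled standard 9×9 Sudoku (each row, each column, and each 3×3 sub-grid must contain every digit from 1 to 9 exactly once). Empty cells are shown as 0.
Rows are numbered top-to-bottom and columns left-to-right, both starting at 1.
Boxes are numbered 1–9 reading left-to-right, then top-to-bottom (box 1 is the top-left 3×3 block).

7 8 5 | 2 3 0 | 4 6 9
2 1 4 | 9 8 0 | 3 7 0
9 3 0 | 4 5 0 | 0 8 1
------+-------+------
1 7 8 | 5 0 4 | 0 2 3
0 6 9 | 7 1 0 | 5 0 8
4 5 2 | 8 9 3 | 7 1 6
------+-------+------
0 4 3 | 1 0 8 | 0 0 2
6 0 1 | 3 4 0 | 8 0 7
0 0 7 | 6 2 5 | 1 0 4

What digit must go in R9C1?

Row 9 already contains {1, 2, 4, 5, 6, 7}.
Column 1 already contains {1, 2, 4, 6, 7, 9}.
Its 3×3 block (box 7) already contains {1, 3, 4, 6, 7}.
The only value from 1–9 not eliminated is 8, so R9C1 = 8.

8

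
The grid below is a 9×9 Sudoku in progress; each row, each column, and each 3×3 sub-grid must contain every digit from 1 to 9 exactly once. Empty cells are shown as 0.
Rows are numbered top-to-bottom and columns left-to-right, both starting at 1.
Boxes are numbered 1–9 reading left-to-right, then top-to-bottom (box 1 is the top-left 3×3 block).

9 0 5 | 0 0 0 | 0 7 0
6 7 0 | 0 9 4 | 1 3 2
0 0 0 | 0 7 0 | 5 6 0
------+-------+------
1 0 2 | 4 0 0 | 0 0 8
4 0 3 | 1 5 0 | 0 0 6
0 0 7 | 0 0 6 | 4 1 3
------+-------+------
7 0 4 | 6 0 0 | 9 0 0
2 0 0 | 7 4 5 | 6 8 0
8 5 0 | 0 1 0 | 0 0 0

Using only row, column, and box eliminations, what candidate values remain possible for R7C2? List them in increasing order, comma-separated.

1,3

Row 7 already contains {4, 6, 7, 9}.
Column 2 already contains {5, 7}.
Its 3×3 block (box 7) already contains {2, 4, 5, 7, 8}.
Removing those from 1–9 leaves {1, 3} as the candidates for R7C2.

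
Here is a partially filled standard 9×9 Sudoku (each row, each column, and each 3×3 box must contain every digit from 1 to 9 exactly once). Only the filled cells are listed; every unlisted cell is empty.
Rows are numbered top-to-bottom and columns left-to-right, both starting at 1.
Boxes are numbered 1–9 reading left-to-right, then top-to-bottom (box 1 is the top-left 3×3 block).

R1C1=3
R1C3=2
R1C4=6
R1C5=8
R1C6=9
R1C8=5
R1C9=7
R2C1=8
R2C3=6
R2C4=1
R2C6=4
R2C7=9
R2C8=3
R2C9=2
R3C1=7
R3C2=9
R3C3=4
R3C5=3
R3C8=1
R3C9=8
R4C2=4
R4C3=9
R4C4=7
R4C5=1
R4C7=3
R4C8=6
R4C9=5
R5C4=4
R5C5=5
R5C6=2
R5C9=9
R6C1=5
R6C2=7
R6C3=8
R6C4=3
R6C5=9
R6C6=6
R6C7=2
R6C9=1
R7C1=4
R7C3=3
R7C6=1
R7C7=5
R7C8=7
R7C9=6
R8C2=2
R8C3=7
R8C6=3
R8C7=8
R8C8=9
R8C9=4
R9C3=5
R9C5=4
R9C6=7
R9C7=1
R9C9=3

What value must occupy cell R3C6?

Row 3 already contains {1, 3, 4, 7, 8, 9}.
Column 6 already contains {1, 2, 3, 4, 6, 7, 9}.
Its 3×3 block (box 2) already contains {1, 3, 4, 6, 8, 9}.
The only value from 1–9 not eliminated is 5, so R3C6 = 5.

5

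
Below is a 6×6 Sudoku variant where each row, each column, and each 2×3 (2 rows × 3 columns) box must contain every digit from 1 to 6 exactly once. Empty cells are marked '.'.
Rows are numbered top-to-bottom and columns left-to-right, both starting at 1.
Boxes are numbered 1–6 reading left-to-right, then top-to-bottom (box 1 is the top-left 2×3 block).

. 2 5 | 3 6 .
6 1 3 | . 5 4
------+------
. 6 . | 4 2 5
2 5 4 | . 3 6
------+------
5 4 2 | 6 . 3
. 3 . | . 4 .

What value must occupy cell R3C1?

Cell R3C1 itself could take any of {1, 3} by direct elimination.
Consider where 3 can go in column 1.
R1C1 is out (row 1 already has a 3).
R6C1 is out (row 6 already has a 3).
So the only cell in column 1 that can hold 3 is R3C1.
Therefore R3C1 = 3.

3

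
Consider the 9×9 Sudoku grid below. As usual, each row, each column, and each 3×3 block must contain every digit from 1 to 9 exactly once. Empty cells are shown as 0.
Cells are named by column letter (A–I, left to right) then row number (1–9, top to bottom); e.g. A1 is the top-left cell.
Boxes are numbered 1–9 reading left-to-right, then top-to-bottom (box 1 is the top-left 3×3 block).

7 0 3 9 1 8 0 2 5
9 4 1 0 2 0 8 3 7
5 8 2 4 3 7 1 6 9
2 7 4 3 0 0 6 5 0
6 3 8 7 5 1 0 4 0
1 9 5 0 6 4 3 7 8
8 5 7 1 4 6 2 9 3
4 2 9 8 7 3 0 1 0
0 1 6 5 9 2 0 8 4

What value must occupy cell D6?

2

Row 6 already contains {1, 3, 4, 5, 6, 7, 8, 9}.
Column D already contains {1, 3, 4, 5, 7, 8, 9}.
Its 3×3 block (box 5) already contains {1, 3, 4, 5, 6, 7}.
The only value from 1–9 not eliminated is 2, so D6 = 2.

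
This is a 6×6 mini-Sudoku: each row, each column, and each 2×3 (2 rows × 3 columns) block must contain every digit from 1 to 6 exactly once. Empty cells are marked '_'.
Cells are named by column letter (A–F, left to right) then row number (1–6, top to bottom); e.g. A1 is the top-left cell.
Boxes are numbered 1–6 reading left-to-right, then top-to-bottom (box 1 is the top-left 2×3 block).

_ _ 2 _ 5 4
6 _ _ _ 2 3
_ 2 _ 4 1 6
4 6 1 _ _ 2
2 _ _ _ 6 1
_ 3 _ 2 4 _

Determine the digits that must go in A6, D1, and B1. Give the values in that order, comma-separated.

For A6:
  Consider where 1 can go in row 6.
  C6 is out (column C already has a 1).
  F6 is out (column F already has a 1).
  So the only cell in row 6 that can hold 1 is A6.
  So A6 = 1.
For D1:
  Consider where 6 can go in column D.
  D2 is out (row 2 already has a 6).
  D4 is out (row 4 already has a 6).
  D5 is out (row 5 already has a 6).
  So the only cell in column D that can hold 6 is D1.
  So D1 = 6.
For B1:
  Row 1 already contains {2, 4, 5}.
  Column B already contains {2, 3, 6}.
  Its 2×3 block (box 1) already contains {2, 6}.
  The only value from 1–6 not eliminated is 1, so B1 = 1.

1,6,1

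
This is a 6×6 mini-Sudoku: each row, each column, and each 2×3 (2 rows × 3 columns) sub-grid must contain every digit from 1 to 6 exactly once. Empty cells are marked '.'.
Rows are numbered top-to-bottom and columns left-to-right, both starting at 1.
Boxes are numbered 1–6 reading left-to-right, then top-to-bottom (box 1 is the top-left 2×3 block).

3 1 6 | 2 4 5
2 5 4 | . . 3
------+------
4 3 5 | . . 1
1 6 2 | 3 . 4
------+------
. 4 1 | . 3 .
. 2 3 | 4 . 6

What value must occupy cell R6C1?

Row 6 already contains {2, 3, 4, 6}.
Column 1 already contains {1, 2, 3, 4}.
Its 2×3 block (box 5) already contains {1, 2, 3, 4}.
The only value from 1–6 not eliminated is 5, so R6C1 = 5.

5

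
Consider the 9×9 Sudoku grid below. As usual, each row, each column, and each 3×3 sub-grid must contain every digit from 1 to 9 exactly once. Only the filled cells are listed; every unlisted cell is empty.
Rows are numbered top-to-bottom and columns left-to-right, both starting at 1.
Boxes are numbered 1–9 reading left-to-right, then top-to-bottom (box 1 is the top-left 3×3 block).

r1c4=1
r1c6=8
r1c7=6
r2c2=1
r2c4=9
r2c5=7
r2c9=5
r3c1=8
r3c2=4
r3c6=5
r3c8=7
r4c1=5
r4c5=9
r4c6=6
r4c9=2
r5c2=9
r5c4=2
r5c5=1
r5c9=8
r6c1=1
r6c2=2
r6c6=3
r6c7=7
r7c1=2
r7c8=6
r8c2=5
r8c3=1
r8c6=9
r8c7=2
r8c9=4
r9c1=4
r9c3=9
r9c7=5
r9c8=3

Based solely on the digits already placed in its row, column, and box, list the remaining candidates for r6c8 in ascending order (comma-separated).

Row 6 already contains {1, 2, 3, 7}.
Column 8 already contains {3, 6, 7}.
Its 3×3 block (box 6) already contains {2, 7, 8}.
Removing those from 1–9 leaves {4, 5, 9} as the candidates for r6c8.

4,5,9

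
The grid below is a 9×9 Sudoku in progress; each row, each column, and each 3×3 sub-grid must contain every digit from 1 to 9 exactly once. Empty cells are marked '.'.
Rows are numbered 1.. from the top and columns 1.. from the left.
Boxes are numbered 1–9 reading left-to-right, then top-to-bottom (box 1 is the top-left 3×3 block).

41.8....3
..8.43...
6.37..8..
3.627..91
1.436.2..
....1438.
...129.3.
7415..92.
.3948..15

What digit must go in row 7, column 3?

5

Row 7 already contains {1, 2, 3, 9}.
Column 3 already contains {1, 3, 4, 6, 8, 9}.
Its 3×3 block (box 7) already contains {1, 3, 4, 7, 9}.
The only value from 1–9 not eliminated is 5, so row 7, column 3 = 5.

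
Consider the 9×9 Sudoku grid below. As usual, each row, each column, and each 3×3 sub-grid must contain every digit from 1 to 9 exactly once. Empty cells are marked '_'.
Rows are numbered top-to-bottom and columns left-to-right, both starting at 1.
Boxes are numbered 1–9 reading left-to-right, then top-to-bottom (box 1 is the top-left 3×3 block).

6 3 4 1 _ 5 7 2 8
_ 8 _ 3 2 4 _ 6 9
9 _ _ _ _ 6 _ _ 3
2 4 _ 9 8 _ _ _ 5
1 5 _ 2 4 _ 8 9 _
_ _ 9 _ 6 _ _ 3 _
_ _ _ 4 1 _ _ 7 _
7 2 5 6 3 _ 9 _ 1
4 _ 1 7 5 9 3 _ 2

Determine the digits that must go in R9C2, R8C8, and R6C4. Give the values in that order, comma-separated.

For R9C2:
  Row 9 already contains {1, 2, 3, 4, 5, 7, 9}.
  Column 2 already contains {2, 3, 4, 5, 8}.
  Its 3×3 block (box 7) already contains {1, 2, 4, 5, 7}.
  The only value from 1–9 not eliminated is 6, so R9C2 = 6.
For R8C8:
  Consider where 4 can go in box 9.
  R7C7 is out (row 7 already has a 4).
  R7C9 is out (row 7 already has a 4).
  R9C8 is out (row 9 already has a 4).
  So the only cell in box 9 that can hold 4 is R8C8.
  So R8C8 = 4.
For R6C4:
  Row 6 already contains {3, 6, 9}.
  Column 4 already contains {1, 2, 3, 4, 6, 7, 9}.
  Its 3×3 block (box 5) already contains {2, 4, 6, 8, 9}.
  The only value from 1–9 not eliminated is 5, so R6C4 = 5.

6,4,5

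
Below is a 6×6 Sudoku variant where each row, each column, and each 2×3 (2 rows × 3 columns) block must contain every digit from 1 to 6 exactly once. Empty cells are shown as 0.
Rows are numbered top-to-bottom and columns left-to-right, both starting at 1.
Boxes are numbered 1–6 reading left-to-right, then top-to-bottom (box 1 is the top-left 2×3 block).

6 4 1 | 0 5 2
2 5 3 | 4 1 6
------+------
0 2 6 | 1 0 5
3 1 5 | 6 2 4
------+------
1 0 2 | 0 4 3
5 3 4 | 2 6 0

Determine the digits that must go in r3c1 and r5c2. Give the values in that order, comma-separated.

4,6

For r3c1:
  Row 3 already contains {1, 2, 5, 6}.
  Column 1 already contains {1, 2, 3, 5, 6}.
  Its 2×3 block (box 3) already contains {1, 2, 3, 5, 6}.
  The only value from 1–6 not eliminated is 4, so r3c1 = 4.
For r5c2:
  Row 5 already contains {1, 2, 3, 4}.
  Column 2 already contains {1, 2, 3, 4, 5}.
  Its 2×3 block (box 5) already contains {1, 2, 3, 4, 5}.
  The only value from 1–6 not eliminated is 6, so r5c2 = 6.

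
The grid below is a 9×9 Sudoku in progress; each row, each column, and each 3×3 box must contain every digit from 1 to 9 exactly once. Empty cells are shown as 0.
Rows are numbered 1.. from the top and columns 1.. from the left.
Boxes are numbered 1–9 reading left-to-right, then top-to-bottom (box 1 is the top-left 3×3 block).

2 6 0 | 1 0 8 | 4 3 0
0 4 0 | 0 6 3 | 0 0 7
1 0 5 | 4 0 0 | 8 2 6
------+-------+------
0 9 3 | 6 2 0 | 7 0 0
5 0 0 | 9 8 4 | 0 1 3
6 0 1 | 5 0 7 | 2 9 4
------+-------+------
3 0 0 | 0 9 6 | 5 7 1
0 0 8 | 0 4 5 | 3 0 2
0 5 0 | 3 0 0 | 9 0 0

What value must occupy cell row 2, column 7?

Row 2 already contains {3, 4, 6, 7}.
Column 7 already contains {2, 3, 4, 5, 7, 8, 9}.
Its 3×3 block (box 3) already contains {2, 3, 4, 6, 7, 8}.
The only value from 1–9 not eliminated is 1, so row 2, column 7 = 1.

1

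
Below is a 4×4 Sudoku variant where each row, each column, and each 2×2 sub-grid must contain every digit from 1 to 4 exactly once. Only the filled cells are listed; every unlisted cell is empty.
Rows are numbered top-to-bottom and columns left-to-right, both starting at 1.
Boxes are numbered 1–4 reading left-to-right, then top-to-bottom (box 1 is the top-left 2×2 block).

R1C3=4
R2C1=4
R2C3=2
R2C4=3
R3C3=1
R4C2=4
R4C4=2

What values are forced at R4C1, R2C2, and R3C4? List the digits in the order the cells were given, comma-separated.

1,1,4

For R4C1:
  Consider where 1 can go in row 4.
  R4C3 is out (column 3 already has a 1).
  So the only cell in row 4 that can hold 1 is R4C1.
  So R4C1 = 1.
For R2C2:
  Row 2 already contains {2, 3, 4}.
  Column 2 already contains {4}.
  Its 2×2 block (box 1) already contains {4}.
  The only value from 1–4 not eliminated is 1, so R2C2 = 1.
For R3C4:
  Row 3 already contains {1}.
  Column 4 already contains {2, 3}.
  Its 2×2 block (box 4) already contains {1, 2}.
  The only value from 1–4 not eliminated is 4, so R3C4 = 4.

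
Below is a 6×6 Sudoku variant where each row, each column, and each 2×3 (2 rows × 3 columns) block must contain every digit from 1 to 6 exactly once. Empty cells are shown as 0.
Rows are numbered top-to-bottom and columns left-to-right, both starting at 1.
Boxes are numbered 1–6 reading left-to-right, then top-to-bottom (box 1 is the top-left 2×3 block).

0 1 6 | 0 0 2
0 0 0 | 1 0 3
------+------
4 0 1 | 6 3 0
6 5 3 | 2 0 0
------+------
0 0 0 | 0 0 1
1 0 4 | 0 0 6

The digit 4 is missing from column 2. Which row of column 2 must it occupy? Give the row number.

2

Consider where 4 can go in column 2.
R3C2 is out (row 3 already has a 4).
R5C2 is out (box 5 already has a 4).
R6C2 is out (row 6 already has a 4).
So the only cell in column 2 that can hold 4 is R2C2.
That is row 2.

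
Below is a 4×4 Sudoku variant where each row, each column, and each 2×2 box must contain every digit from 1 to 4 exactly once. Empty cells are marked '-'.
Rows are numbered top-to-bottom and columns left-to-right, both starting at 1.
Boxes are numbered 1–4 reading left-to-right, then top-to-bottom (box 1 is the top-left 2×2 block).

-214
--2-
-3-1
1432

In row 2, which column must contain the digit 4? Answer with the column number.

Consider where 4 can go in row 2.
R2C2 is out (column 2 already has a 4).
R2C4 is out (column 4 already has a 4).
So the only cell in row 2 that can hold 4 is R2C1.
That is column 1.

1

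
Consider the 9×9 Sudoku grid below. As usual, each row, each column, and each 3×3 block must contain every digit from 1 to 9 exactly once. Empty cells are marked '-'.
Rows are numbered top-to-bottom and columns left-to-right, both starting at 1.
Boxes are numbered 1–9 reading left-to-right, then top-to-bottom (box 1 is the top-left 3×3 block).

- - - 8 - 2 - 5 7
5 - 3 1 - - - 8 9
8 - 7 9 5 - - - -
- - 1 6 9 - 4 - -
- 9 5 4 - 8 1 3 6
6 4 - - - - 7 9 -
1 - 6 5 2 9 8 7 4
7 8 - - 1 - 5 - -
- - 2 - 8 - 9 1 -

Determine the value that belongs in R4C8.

2

Row 4 already contains {1, 4, 6, 9}.
Column 8 already contains {1, 3, 5, 7, 8, 9}.
Its 3×3 block (box 6) already contains {1, 3, 4, 6, 7, 9}.
The only value from 1–9 not eliminated is 2, so R4C8 = 2.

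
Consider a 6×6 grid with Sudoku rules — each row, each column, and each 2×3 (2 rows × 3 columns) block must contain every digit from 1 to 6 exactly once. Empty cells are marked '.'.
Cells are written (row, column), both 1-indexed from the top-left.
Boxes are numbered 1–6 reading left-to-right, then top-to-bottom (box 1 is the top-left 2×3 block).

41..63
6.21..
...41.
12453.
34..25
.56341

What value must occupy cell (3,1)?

5

Row 3 already contains {1, 4}.
Column 1 already contains {1, 3, 4, 6}.
Its 2×3 block (box 3) already contains {1, 2, 4}.
The only value from 1–6 not eliminated is 5, so (3,1) = 5.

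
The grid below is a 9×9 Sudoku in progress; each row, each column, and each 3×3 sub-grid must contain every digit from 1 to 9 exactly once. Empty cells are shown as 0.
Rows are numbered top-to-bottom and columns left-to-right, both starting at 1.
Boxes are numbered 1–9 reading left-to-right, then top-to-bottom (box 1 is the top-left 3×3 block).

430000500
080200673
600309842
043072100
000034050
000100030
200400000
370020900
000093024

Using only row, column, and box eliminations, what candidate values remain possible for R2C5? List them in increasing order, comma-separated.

1,4,5

Row 2 already contains {2, 3, 6, 7, 8}.
Column 5 already contains {2, 3, 7, 9}.
Its 3×3 block (box 2) already contains {2, 3, 9}.
Removing those from 1–9 leaves {1, 4, 5} as the candidates for R2C5.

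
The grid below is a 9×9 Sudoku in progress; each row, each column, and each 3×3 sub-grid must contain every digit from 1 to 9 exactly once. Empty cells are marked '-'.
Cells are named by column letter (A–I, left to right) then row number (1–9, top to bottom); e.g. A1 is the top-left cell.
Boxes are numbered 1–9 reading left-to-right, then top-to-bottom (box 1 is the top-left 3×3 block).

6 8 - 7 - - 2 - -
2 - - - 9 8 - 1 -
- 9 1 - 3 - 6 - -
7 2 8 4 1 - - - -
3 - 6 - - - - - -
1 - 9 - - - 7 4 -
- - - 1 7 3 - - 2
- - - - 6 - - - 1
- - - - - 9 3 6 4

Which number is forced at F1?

Cell F1 itself could take any of {1, 4, 5} by direct elimination.
Consider where 1 can go in box 2.
E1 is out (column E already has a 1).
D2 is out (row 2 already has a 1).
D3 is out (row 3 already has a 1).
F3 is out (row 3 already has a 1).
So the only cell in box 2 that can hold 1 is F1.
Therefore F1 = 1.

1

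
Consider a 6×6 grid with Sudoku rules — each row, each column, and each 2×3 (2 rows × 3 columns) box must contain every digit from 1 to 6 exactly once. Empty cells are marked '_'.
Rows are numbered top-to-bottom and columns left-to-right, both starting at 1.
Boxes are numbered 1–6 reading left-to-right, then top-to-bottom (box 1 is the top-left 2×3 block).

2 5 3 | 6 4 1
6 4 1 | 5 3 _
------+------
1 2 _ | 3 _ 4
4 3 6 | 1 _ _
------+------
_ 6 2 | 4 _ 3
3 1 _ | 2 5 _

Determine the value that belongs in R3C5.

6

Row 3 already contains {1, 2, 3, 4}.
Column 5 already contains {3, 4, 5}.
Its 2×3 block (box 4) already contains {1, 3, 4}.
The only value from 1–6 not eliminated is 6, so R3C5 = 6.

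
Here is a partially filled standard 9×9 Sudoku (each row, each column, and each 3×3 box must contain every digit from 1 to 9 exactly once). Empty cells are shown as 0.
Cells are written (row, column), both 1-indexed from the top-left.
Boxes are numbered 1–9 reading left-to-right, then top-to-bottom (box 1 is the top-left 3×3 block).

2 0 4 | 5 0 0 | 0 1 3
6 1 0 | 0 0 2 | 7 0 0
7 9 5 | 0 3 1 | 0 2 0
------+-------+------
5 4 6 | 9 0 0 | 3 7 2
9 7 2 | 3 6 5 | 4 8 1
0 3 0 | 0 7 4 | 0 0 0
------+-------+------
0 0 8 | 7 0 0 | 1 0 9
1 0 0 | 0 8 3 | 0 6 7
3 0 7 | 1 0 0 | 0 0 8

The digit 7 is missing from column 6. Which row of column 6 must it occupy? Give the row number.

1

Consider where 7 can go in column 6.
(4,6) is out (row 4 already has a 7).
(7,6) is out (row 7 already has a 7).
(9,6) is out (row 9 already has a 7).
So the only cell in column 6 that can hold 7 is (1,6).
That is row 1.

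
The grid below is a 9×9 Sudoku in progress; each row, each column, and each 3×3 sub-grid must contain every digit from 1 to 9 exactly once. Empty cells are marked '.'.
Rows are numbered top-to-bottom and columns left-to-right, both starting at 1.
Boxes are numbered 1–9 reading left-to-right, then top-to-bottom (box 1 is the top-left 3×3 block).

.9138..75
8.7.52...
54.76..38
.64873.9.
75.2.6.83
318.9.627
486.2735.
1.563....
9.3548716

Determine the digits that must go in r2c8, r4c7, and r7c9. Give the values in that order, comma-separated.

6,5,9

For r2c8:
  Consider where 6 can go in column 8.
  r8c8 is out (row 8 already has a 6).
  So the only cell in column 8 that can hold 6 is r2c8.
  So r2c8 = 6.
For r4c7:
  Consider where 5 can go in box 6.
  r4c9 is out (column 9 already has a 5).
  r5c7 is out (row 5 already has a 5).
  So the only cell in box 6 that can hold 5 is r4c7.
  So r4c7 = 5.
For r7c9:
  Row 7 already contains {2, 3, 4, 5, 6, 7, 8}.
  Column 9 already contains {3, 5, 6, 7, 8}.
  Its 3×3 block (box 9) already contains {1, 3, 5, 6, 7}.
  The only value from 1–9 not eliminated is 9, so r7c9 = 9.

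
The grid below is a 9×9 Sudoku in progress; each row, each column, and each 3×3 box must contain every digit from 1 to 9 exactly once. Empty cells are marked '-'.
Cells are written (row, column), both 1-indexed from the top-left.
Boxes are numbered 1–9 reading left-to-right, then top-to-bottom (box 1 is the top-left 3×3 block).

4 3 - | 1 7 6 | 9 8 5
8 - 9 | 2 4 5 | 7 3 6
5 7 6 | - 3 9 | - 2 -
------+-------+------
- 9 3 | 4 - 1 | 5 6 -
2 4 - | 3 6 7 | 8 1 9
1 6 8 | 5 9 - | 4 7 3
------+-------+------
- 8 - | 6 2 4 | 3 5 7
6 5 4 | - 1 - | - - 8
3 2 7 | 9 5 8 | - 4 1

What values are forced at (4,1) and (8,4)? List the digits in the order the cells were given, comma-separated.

For (4,1):
  Row 4 already contains {1, 3, 4, 5, 6, 9}.
  Column 1 already contains {1, 2, 3, 4, 5, 6, 8}.
  Its 3×3 block (box 4) already contains {1, 2, 3, 4, 6, 8, 9}.
  The only value from 1–9 not eliminated is 7, so (4,1) = 7.
For (8,4):
  Row 8 already contains {1, 4, 5, 6, 8}.
  Column 4 already contains {1, 2, 3, 4, 5, 6, 9}.
  Its 3×3 block (box 8) already contains {1, 2, 4, 5, 6, 8, 9}.
  The only value from 1–9 not eliminated is 7, so (8,4) = 7.

7,7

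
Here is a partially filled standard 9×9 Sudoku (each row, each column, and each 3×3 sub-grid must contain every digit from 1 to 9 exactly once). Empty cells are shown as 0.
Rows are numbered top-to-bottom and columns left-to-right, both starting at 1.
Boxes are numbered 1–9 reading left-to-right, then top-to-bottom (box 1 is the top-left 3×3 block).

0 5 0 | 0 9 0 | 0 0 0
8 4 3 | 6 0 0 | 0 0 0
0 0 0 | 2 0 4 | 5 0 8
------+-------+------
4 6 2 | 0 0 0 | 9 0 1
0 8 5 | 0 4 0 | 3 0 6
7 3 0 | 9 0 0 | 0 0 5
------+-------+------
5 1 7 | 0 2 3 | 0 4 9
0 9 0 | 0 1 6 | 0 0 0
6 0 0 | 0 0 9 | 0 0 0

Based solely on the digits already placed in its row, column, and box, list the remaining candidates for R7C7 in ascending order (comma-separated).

6,8

Row 7 already contains {1, 2, 3, 4, 5, 7, 9}.
Column 7 already contains {3, 5, 9}.
Its 3×3 block (box 9) already contains {4, 9}.
Removing those from 1–9 leaves {6, 8} as the candidates for R7C7.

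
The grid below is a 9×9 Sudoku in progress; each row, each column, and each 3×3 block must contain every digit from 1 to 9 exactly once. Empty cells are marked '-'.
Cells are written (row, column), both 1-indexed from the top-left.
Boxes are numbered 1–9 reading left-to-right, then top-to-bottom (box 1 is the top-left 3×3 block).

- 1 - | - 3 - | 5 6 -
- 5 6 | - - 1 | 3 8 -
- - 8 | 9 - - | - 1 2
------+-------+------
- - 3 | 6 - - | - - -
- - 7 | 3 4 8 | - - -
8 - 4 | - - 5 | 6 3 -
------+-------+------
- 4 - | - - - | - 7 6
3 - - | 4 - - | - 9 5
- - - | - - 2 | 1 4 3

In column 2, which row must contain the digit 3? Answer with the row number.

Consider where 3 can go in column 2.
(4,2) is out (row 4 already has a 3).
(5,2) is out (row 5 already has a 3).
(6,2) is out (row 6 already has a 3).
(8,2) is out (row 8 already has a 3).
(9,2) is out (row 9 already has a 3).
So the only cell in column 2 that can hold 3 is (3,2).
That is row 3.

3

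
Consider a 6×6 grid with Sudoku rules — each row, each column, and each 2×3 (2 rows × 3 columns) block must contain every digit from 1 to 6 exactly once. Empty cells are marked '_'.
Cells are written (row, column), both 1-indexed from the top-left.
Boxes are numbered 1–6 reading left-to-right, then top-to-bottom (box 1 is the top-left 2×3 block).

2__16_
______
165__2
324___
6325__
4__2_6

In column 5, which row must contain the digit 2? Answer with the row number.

Consider where 2 can go in column 5.
(3,5) is out (row 3 already has a 2).
(4,5) is out (row 4 already has a 2).
(5,5) is out (row 5 already has a 2).
(6,5) is out (row 6 already has a 2).
So the only cell in column 5 that can hold 2 is (2,5).
That is row 2.

2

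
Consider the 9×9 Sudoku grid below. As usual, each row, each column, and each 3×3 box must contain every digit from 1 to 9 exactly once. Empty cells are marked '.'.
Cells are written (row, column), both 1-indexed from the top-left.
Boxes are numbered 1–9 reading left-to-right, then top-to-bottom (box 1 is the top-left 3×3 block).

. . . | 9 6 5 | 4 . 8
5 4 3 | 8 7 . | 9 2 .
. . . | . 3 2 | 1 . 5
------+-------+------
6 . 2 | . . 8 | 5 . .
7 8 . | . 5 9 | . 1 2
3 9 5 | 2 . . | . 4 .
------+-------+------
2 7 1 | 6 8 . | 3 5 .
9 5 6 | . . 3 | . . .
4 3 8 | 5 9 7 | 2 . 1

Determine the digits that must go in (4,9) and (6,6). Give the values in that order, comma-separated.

3,6

For (4,9):
  Consider where 3 can go in column 9.
  (2,9) is out (row 2 already has a 3).
  (6,9) is out (row 6 already has a 3).
  (7,9) is out (row 7 already has a 3).
  (8,9) is out (row 8 already has a 3).
  So the only cell in column 9 that can hold 3 is (4,9).
  So (4,9) = 3.
For (6,6):
  Consider where 6 can go in box 5.
  (4,4) is out (row 4 already has a 6).
  (4,5) is out (row 4 already has a 6).
  (5,4) is out (column 4 already has a 6).
  (6,5) is out (column 5 already has a 6).
  So the only cell in box 5 that can hold 6 is (6,6).
  So (6,6) = 6.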